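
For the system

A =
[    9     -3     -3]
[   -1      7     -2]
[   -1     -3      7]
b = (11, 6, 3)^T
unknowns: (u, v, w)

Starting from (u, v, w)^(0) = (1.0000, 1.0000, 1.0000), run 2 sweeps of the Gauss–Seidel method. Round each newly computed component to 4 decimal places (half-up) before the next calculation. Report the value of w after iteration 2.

1.3898

Iteration 1:
  u = (11 - (-3)·1.0000 - (-3)·1.0000) / (9) = 1.8889
  v = (6 - (-1)·1.8889 - (-2)·1.0000) / (7) = 1.4127
  w = (3 - (-1)·1.8889 - (-3)·1.4127) / (7) = 1.3039
Iteration 2:
  u = (11 - (-3)·1.4127 - (-3)·1.3039) / (9) = 2.1278
  v = (6 - (-1)·2.1278 - (-2)·1.3039) / (7) = 1.5337
  w = (3 - (-1)·2.1278 - (-3)·1.5337) / (7) = 1.3898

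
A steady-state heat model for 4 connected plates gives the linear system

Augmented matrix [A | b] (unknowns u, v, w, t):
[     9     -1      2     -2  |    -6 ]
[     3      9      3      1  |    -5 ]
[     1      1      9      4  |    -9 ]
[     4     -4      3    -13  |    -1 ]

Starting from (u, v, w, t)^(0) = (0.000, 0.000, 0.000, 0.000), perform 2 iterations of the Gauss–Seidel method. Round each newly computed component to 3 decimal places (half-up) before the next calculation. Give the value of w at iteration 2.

-0.830

Iteration 1:
  u = (-6 - (-1)·0.000 - (2)·0.000 - (-2)·0.000) / (9) = -0.667
  v = (-5 - (3)·-0.667 - (3)·0.000 - (1)·0.000) / (9) = -0.333
  w = (-9 - (1)·-0.667 - (1)·-0.333 - (4)·0.000) / (9) = -0.889
  t = (-1 - (4)·-0.667 - (-4)·-0.333 - (3)·-0.889) / (-13) = -0.231
Iteration 2:
  u = (-6 - (-1)·-0.333 - (2)·-0.889 - (-2)·-0.231) / (9) = -0.557
  v = (-5 - (3)·-0.557 - (3)·-0.889 - (1)·-0.231) / (9) = -0.048
  w = (-9 - (1)·-0.557 - (1)·-0.048 - (4)·-0.231) / (9) = -0.830
  t = (-1 - (4)·-0.557 - (-4)·-0.048 - (3)·-0.830) / (-13) = -0.271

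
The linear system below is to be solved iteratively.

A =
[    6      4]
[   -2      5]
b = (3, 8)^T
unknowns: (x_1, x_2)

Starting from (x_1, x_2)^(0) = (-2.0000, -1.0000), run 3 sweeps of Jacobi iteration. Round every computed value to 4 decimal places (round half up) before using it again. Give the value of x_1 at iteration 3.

-0.8778

Iteration 1:
  x_1 = (3 - (4)·-1.0000) / (6) = 1.1667
  x_2 = (8 - (-2)·-2.0000) / (5) = 0.8000
Iteration 2:
  x_1 = (3 - (4)·0.8000) / (6) = -0.0333
  x_2 = (8 - (-2)·1.1667) / (5) = 2.0667
Iteration 3:
  x_1 = (3 - (4)·2.0667) / (6) = -0.8778
  x_2 = (8 - (-2)·-0.0333) / (5) = 1.5867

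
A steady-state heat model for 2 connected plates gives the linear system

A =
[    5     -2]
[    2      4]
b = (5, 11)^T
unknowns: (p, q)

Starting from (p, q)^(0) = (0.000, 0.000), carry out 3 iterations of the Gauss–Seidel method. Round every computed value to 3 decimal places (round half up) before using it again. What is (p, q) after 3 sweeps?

(1.720, 1.890)

Iteration 1:
  p = (5 - (-2)·0.000) / (5) = 1.000
  q = (11 - (2)·1.000) / (4) = 2.250
Iteration 2:
  p = (5 - (-2)·2.250) / (5) = 1.900
  q = (11 - (2)·1.900) / (4) = 1.800
Iteration 3:
  p = (5 - (-2)·1.800) / (5) = 1.720
  q = (11 - (2)·1.720) / (4) = 1.890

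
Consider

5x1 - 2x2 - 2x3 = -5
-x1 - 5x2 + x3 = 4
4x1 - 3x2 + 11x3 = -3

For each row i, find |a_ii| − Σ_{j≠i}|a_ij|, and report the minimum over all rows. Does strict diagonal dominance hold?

1

row 1: |5| − (2+2) = 1
row 2: |-5| − (1+1) = 3
row 3: |11| − (4+3) = 4
minimum over rows = 1 → strictly diagonally dominant (convergence guaranteed)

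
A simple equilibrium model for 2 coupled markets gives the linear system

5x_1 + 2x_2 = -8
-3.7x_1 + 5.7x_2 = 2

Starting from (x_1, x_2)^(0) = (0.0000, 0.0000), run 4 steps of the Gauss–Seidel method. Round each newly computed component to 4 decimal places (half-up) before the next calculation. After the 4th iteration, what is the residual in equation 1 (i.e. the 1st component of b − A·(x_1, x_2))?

-0.0240

Iteration 1:
  x_1 = (-8 - (2)·0.0000) / (5) = -1.6000
  x_2 = (2 - (-3.7)·-1.6000) / (5.7) = -0.6877
Iteration 2:
  x_1 = (-8 - (2)·-0.6877) / (5) = -1.3249
  x_2 = (2 - (-3.7)·-1.3249) / (5.7) = -0.5091
Iteration 3:
  x_1 = (-8 - (2)·-0.5091) / (5) = -1.3964
  x_2 = (2 - (-3.7)·-1.3964) / (5.7) = -0.5556
Iteration 4:
  x_1 = (-8 - (2)·-0.5556) / (5) = -1.3778
  x_2 = (2 - (-3.7)·-1.3778) / (5.7) = -0.5435
Residual b − A·x = (-0.0240, 0.0001)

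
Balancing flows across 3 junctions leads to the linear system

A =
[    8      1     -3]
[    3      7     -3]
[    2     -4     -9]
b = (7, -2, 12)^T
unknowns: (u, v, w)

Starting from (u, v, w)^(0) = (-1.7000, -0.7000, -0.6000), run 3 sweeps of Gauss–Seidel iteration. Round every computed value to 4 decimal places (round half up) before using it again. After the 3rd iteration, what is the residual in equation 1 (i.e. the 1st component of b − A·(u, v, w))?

Iteration 1:
  u = (7 - (1)·-0.7000 - (-3)·-0.6000) / (8) = 0.7375
  v = (-2 - (3)·0.7375 - (-3)·-0.6000) / (7) = -0.8589
  w = (12 - (2)·0.7375 - (-4)·-0.8589) / (-9) = -0.7877
Iteration 2:
  u = (7 - (1)·-0.8589 - (-3)·-0.7877) / (8) = 0.6870
  v = (-2 - (3)·0.6870 - (-3)·-0.7877) / (7) = -0.9177
  w = (12 - (2)·0.6870 - (-4)·-0.9177) / (-9) = -0.7728
Iteration 3:
  u = (7 - (1)·-0.9177 - (-3)·-0.7728) / (8) = 0.6999
  v = (-2 - (3)·0.6999 - (-3)·-0.7728) / (7) = -0.9169
  w = (12 - (2)·0.6999 - (-4)·-0.9169) / (-9) = -0.7703
Residual b − A·x = (0.0068, 0.0077, -0.0001)

0.0068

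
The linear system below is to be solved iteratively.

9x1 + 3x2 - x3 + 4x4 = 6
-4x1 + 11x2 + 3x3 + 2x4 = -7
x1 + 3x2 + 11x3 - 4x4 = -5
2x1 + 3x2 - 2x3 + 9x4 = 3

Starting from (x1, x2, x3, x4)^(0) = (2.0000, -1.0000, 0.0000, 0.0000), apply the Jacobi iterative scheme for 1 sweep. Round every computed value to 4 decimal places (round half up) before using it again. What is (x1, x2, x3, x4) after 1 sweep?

Iteration 1:
  x1 = (6 - (3)·-1.0000 - (-1)·0.0000 - (4)·0.0000) / (9) = 1.0000
  x2 = (-7 - (-4)·2.0000 - (3)·0.0000 - (2)·0.0000) / (11) = 0.0909
  x3 = (-5 - (1)·2.0000 - (3)·-1.0000 - (-4)·0.0000) / (11) = -0.3636
  x4 = (3 - (2)·2.0000 - (3)·-1.0000 - (-2)·0.0000) / (9) = 0.2222

(1.0000, 0.0909, -0.3636, 0.2222)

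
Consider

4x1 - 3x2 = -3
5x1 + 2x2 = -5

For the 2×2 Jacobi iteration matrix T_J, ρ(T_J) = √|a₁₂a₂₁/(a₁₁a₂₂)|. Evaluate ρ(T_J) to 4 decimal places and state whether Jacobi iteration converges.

a₁₂a₂₁/(a₁₁a₂₂) = (-3)·(5) / ((4)·(2)) = -1.875000
ρ = √|-1.875000| = √1.875000 = 1.3693
ρ > 1, so Jacobi diverges

1.3693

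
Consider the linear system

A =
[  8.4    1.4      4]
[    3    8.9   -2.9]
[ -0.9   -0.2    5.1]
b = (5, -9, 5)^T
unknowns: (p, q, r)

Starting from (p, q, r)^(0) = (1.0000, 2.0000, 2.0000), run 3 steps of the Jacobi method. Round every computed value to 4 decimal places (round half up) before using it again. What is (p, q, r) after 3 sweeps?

(0.2621, -0.7819, 0.9874)

Iteration 1:
  p = (5 - (1.4)·2.0000 - (4)·2.0000) / (8.4) = -0.6905
  q = (-9 - (3)·1.0000 - (-2.9)·2.0000) / (8.9) = -0.6966
  r = (5 - (-0.9)·1.0000 - (-0.2)·2.0000) / (5.1) = 1.2353
Iteration 2:
  p = (5 - (1.4)·-0.6966 - (4)·1.2353) / (8.4) = 0.1231
  q = (-9 - (3)·-0.6905 - (-2.9)·1.2353) / (8.9) = -0.3760
  r = (5 - (-0.9)·-0.6905 - (-0.2)·-0.6966) / (5.1) = 0.8312
Iteration 3:
  p = (5 - (1.4)·-0.3760 - (4)·0.8312) / (8.4) = 0.2621
  q = (-9 - (3)·0.1231 - (-2.9)·0.8312) / (8.9) = -0.7819
  r = (5 - (-0.9)·0.1231 - (-0.2)·-0.3760) / (5.1) = 0.9874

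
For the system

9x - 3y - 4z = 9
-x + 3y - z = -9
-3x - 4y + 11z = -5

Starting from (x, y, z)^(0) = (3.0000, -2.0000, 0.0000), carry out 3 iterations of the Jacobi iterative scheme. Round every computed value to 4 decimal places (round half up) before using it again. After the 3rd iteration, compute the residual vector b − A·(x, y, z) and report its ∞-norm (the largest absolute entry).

3.1649

Iteration 1:
  x = (9 - (-3)·-2.0000 - (-4)·0.0000) / (9) = 0.3333
  y = (-9 - (-1)·3.0000 - (-1)·0.0000) / (3) = -2.0000
  z = (-5 - (-3)·3.0000 - (-4)·-2.0000) / (11) = -0.3636
Iteration 2:
  x = (9 - (-3)·-2.0000 - (-4)·-0.3636) / (9) = 0.1717
  y = (-9 - (-1)·0.3333 - (-1)·-0.3636) / (3) = -3.0101
  z = (-5 - (-3)·0.3333 - (-4)·-2.0000) / (11) = -1.0909
Iteration 3:
  x = (9 - (-3)·-3.0101 - (-4)·-1.0909) / (9) = -0.4882
  y = (-9 - (-1)·0.1717 - (-1)·-1.0909) / (3) = -3.3064
  z = (-5 - (-3)·0.1717 - (-4)·-3.0101) / (11) = -1.5023
Residual b − A·x = (-2.5346, -1.0713, -3.1649); ∞-norm = 3.1649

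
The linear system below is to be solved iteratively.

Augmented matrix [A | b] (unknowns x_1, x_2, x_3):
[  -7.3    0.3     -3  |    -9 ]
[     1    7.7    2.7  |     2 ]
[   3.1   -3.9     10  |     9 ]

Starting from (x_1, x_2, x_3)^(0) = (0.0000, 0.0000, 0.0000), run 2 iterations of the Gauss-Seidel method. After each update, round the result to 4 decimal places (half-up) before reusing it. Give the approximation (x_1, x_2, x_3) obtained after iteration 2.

(1.0082, -0.0664, 0.5616)

Iteration 1:
  x_1 = (-9 - (0.3)·0.0000 - (-3)·0.0000) / (-7.3) = 1.2329
  x_2 = (2 - (1)·1.2329 - (2.7)·0.0000) / (7.7) = 0.0996
  x_3 = (9 - (3.1)·1.2329 - (-3.9)·0.0996) / (10) = 0.5566
Iteration 2:
  x_1 = (-9 - (0.3)·0.0996 - (-3)·0.5566) / (-7.3) = 1.0082
  x_2 = (2 - (1)·1.0082 - (2.7)·0.5566) / (7.7) = -0.0664
  x_3 = (9 - (3.1)·1.0082 - (-3.9)·-0.0664) / (10) = 0.5616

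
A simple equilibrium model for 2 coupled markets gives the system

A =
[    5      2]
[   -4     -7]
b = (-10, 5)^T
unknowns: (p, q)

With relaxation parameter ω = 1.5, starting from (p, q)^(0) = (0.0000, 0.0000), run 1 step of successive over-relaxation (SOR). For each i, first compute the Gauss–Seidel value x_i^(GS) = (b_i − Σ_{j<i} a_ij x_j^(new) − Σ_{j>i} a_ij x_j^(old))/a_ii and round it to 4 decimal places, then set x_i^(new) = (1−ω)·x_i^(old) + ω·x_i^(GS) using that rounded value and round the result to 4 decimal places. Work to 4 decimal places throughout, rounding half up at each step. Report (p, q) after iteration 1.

(-3.0000, 1.5000)

Iteration 1:
  p: GS value = (-10 - (2)·0.0000) / (5) = -2.0000;  p ← (1−ω)·0.0000 + ω·-2.0000 = -3.0000
  q: GS value = (5 - (-4)·-3.0000) / (-7) = 1.0000;  q ← (1−ω)·0.0000 + ω·1.0000 = 1.5000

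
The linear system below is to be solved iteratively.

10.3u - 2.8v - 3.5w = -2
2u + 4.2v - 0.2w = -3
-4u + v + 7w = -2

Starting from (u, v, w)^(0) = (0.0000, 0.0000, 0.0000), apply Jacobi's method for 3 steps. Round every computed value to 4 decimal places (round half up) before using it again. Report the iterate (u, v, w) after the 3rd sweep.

Iteration 1:
  u = (-2 - (-2.8)·0.0000 - (-3.5)·0.0000) / (10.3) = -0.1942
  v = (-3 - (2)·0.0000 - (-0.2)·0.0000) / (4.2) = -0.7143
  w = (-2 - (-4)·0.0000 - (1)·0.0000) / (7) = -0.2857
Iteration 2:
  u = (-2 - (-2.8)·-0.7143 - (-3.5)·-0.2857) / (10.3) = -0.4854
  v = (-3 - (2)·-0.1942 - (-0.2)·-0.2857) / (4.2) = -0.6354
  w = (-2 - (-4)·-0.1942 - (1)·-0.7143) / (7) = -0.2946
Iteration 3:
  u = (-2 - (-2.8)·-0.6354 - (-3.5)·-0.2946) / (10.3) = -0.4670
  v = (-3 - (2)·-0.4854 - (-0.2)·-0.2946) / (4.2) = -0.4972
  w = (-2 - (-4)·-0.4854 - (1)·-0.6354) / (7) = -0.4723

(-0.4670, -0.4972, -0.4723)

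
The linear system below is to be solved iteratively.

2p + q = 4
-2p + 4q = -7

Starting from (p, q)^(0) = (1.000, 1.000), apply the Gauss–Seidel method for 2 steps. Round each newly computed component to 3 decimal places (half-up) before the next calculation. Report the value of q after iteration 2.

Iteration 1:
  p = (4 - (1)·1.000) / (2) = 1.500
  q = (-7 - (-2)·1.500) / (4) = -1.000
Iteration 2:
  p = (4 - (1)·-1.000) / (2) = 2.500
  q = (-7 - (-2)·2.500) / (4) = -0.500

-0.500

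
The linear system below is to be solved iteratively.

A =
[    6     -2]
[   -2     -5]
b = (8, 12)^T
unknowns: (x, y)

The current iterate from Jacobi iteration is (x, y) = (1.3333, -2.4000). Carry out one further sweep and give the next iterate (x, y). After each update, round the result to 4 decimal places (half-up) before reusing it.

(0.5333, -2.9333)

One sweep:
  x = (8 - (-2)·-2.4000) / (6) = 0.5333
  y = (12 - (-2)·1.3333) / (-5) = -2.9333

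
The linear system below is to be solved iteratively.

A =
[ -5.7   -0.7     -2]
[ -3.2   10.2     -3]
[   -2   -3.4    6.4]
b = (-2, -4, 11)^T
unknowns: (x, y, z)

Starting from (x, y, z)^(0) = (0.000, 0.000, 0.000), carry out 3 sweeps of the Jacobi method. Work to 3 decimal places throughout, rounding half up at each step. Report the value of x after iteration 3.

-0.245

Iteration 1:
  x = (-2 - (-0.7)·0.000 - (-2)·0.000) / (-5.7) = 0.351
  y = (-4 - (-3.2)·0.000 - (-3)·0.000) / (10.2) = -0.392
  z = (11 - (-2)·0.000 - (-3.4)·0.000) / (6.4) = 1.719
Iteration 2:
  x = (-2 - (-0.7)·-0.392 - (-2)·1.719) / (-5.7) = -0.204
  y = (-4 - (-3.2)·0.351 - (-3)·1.719) / (10.2) = 0.224
  z = (11 - (-2)·0.351 - (-3.4)·-0.392) / (6.4) = 1.620
Iteration 3:
  x = (-2 - (-0.7)·0.224 - (-2)·1.620) / (-5.7) = -0.245
  y = (-4 - (-3.2)·-0.204 - (-3)·1.620) / (10.2) = 0.020
  z = (11 - (-2)·-0.204 - (-3.4)·0.224) / (6.4) = 1.774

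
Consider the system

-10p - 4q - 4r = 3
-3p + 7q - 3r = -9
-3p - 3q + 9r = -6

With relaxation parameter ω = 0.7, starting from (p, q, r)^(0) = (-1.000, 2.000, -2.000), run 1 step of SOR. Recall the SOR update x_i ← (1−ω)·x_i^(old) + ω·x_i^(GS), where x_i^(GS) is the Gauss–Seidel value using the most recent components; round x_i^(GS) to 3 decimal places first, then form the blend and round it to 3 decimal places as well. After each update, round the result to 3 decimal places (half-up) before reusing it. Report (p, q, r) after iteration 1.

Iteration 1:
  p: GS value = (3 - (-4)·2.000 - (-4)·-2.000) / (-10) = -0.300;  p ← (1−ω)·-1.000 + ω·-0.300 = -0.510
  q: GS value = (-9 - (-3)·-0.510 - (-3)·-2.000) / (7) = -2.361;  q ← (1−ω)·2.000 + ω·-2.361 = -1.053
  r: GS value = (-6 - (-3)·-0.510 - (-3)·-1.053) / (9) = -1.188;  r ← (1−ω)·-2.000 + ω·-1.188 = -1.432

(-0.510, -1.053, -1.432)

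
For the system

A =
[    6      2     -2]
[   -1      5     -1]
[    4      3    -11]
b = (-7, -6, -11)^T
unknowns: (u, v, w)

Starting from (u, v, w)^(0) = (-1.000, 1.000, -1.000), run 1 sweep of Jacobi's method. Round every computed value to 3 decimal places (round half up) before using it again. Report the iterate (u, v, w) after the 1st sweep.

Iteration 1:
  u = (-7 - (2)·1.000 - (-2)·-1.000) / (6) = -1.833
  v = (-6 - (-1)·-1.000 - (-1)·-1.000) / (5) = -1.600
  w = (-11 - (4)·-1.000 - (3)·1.000) / (-11) = 0.909

(-1.833, -1.600, 0.909)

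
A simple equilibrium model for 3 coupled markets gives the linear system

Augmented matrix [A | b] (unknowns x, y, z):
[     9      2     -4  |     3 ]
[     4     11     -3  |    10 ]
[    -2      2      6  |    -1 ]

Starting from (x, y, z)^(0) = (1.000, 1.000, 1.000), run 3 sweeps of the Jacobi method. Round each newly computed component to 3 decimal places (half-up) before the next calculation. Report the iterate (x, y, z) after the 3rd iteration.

(0.074, 0.812, -0.361)

Iteration 1:
  x = (3 - (2)·1.000 - (-4)·1.000) / (9) = 0.556
  y = (10 - (4)·1.000 - (-3)·1.000) / (11) = 0.818
  z = (-1 - (-2)·1.000 - (2)·1.000) / (6) = -0.167
Iteration 2:
  x = (3 - (2)·0.818 - (-4)·-0.167) / (9) = 0.077
  y = (10 - (4)·0.556 - (-3)·-0.167) / (11) = 0.661
  z = (-1 - (-2)·0.556 - (2)·0.818) / (6) = -0.254
Iteration 3:
  x = (3 - (2)·0.661 - (-4)·-0.254) / (9) = 0.074
  y = (10 - (4)·0.077 - (-3)·-0.254) / (11) = 0.812
  z = (-1 - (-2)·0.077 - (2)·0.661) / (6) = -0.361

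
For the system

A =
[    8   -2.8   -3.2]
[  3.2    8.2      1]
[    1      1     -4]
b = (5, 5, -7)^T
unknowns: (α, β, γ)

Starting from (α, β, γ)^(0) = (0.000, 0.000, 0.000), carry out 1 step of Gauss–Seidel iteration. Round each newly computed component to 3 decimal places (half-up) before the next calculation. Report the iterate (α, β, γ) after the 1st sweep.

Iteration 1:
  α = (5 - (-2.8)·0.000 - (-3.2)·0.000) / (8) = 0.625
  β = (5 - (3.2)·0.625 - (1)·0.000) / (8.2) = 0.366
  γ = (-7 - (1)·0.625 - (1)·0.366) / (-4) = 1.998

(0.625, 0.366, 1.998)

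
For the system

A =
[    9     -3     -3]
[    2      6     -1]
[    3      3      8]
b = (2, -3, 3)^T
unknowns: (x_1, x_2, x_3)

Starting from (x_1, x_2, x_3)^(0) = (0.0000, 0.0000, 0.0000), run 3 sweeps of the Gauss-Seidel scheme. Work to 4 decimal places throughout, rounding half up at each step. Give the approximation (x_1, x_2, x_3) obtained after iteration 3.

Iteration 1:
  x_1 = (2 - (-3)·0.0000 - (-3)·0.0000) / (9) = 0.2222
  x_2 = (-3 - (2)·0.2222 - (-1)·0.0000) / (6) = -0.5741
  x_3 = (3 - (3)·0.2222 - (3)·-0.5741) / (8) = 0.5070
Iteration 2:
  x_1 = (2 - (-3)·-0.5741 - (-3)·0.5070) / (9) = 0.1999
  x_2 = (-3 - (2)·0.1999 - (-1)·0.5070) / (6) = -0.4821
  x_3 = (3 - (3)·0.1999 - (3)·-0.4821) / (8) = 0.4808
Iteration 3:
  x_1 = (2 - (-3)·-0.4821 - (-3)·0.4808) / (9) = 0.2218
  x_2 = (-3 - (2)·0.2218 - (-1)·0.4808) / (6) = -0.4938
  x_3 = (3 - (3)·0.2218 - (3)·-0.4938) / (8) = 0.4770

(0.2218, -0.4938, 0.4770)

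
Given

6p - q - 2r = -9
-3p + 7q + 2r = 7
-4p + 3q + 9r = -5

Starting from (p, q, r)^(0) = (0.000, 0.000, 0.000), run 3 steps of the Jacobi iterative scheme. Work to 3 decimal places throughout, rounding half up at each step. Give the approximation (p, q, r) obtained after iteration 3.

(-1.933, 0.794, -1.403)

Iteration 1:
  p = (-9 - (-1)·0.000 - (-2)·0.000) / (6) = -1.500
  q = (7 - (-3)·0.000 - (2)·0.000) / (7) = 1.000
  r = (-5 - (-4)·0.000 - (3)·0.000) / (9) = -0.556
Iteration 2:
  p = (-9 - (-1)·1.000 - (-2)·-0.556) / (6) = -1.519
  q = (7 - (-3)·-1.500 - (2)·-0.556) / (7) = 0.516
  r = (-5 - (-4)·-1.500 - (3)·1.000) / (9) = -1.556
Iteration 3:
  p = (-9 - (-1)·0.516 - (-2)·-1.556) / (6) = -1.933
  q = (7 - (-3)·-1.519 - (2)·-1.556) / (7) = 0.794
  r = (-5 - (-4)·-1.519 - (3)·0.516) / (9) = -1.403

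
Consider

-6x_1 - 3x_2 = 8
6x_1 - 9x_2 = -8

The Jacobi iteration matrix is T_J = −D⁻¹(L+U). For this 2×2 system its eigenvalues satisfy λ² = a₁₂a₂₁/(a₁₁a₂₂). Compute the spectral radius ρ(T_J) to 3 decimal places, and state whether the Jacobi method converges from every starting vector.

0.577

a₁₂a₂₁/(a₁₁a₂₂) = (-3)·(6) / ((-6)·(-9)) = -0.333333
ρ = √|-0.333333| = √0.333333 = 0.577
ρ < 1, so Jacobi converges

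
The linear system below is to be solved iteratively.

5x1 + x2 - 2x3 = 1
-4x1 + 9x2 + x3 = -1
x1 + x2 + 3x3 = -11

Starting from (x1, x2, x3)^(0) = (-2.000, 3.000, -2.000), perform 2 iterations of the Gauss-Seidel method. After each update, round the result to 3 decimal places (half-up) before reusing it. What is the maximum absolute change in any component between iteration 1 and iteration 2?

Iteration 1:
  x1 = (1 - (1)·3.000 - (-2)·-2.000) / (5) = -1.200
  x2 = (-1 - (-4)·-1.200 - (1)·-2.000) / (9) = -0.422
  x3 = (-11 - (1)·-1.200 - (1)·-0.422) / (3) = -3.126
Iteration 2:
  x1 = (1 - (1)·-0.422 - (-2)·-3.126) / (5) = -0.966
  x2 = (-1 - (-4)·-0.966 - (1)·-3.126) / (9) = -0.193
  x3 = (-11 - (1)·-0.966 - (1)·-0.193) / (3) = -3.280
Change: (0.234, 0.229, -0.154) → max |·| = 0.234

0.234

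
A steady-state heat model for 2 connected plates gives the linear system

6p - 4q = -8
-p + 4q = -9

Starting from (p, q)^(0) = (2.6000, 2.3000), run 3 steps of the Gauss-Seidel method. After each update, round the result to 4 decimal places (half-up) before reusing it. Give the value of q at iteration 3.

Iteration 1:
  p = (-8 - (-4)·2.3000) / (6) = 0.2000
  q = (-9 - (-1)·0.2000) / (4) = -2.2000
Iteration 2:
  p = (-8 - (-4)·-2.2000) / (6) = -2.8000
  q = (-9 - (-1)·-2.8000) / (4) = -2.9500
Iteration 3:
  p = (-8 - (-4)·-2.9500) / (6) = -3.3000
  q = (-9 - (-1)·-3.3000) / (4) = -3.0750

-3.0750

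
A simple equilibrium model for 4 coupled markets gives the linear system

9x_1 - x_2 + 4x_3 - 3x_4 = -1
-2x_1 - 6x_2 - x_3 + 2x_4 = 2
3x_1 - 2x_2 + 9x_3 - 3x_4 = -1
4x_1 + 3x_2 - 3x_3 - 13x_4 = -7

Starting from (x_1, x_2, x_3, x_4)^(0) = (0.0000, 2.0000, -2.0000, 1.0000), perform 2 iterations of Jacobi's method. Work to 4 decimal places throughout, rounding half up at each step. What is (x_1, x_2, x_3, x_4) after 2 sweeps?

(0.1168, -0.4017, 0.0057, 0.8718)

Iteration 1:
  x_1 = (-1 - (-1)·2.0000 - (4)·-2.0000 - (-3)·1.0000) / (9) = 1.3333
  x_2 = (2 - (-2)·0.0000 - (-1)·-2.0000 - (2)·1.0000) / (-6) = 0.3333
  x_3 = (-1 - (3)·0.0000 - (-2)·2.0000 - (-3)·1.0000) / (9) = 0.6667
  x_4 = (-7 - (4)·0.0000 - (3)·2.0000 - (-3)·-2.0000) / (-13) = 1.4615
Iteration 2:
  x_1 = (-1 - (-1)·0.3333 - (4)·0.6667 - (-3)·1.4615) / (9) = 0.1168
  x_2 = (2 - (-2)·1.3333 - (-1)·0.6667 - (2)·1.4615) / (-6) = -0.4017
  x_3 = (-1 - (3)·1.3333 - (-2)·0.3333 - (-3)·1.4615) / (9) = 0.0057
  x_4 = (-7 - (4)·1.3333 - (3)·0.3333 - (-3)·0.6667) / (-13) = 0.8718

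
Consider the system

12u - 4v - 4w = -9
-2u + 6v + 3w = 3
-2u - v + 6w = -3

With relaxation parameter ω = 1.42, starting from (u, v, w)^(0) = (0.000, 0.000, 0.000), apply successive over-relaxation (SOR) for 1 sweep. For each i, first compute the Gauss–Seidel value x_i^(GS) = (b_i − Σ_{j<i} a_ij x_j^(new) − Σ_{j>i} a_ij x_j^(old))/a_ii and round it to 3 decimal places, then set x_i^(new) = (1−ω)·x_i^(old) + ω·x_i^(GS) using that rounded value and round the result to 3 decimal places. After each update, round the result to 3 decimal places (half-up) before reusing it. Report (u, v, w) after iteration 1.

(-1.065, 0.206, -1.166)

Iteration 1:
  u: GS value = (-9 - (-4)·0.000 - (-4)·0.000) / (12) = -0.750;  u ← (1−ω)·0.000 + ω·-0.750 = -1.065
  v: GS value = (3 - (-2)·-1.065 - (3)·0.000) / (6) = 0.145;  v ← (1−ω)·0.000 + ω·0.145 = 0.206
  w: GS value = (-3 - (-2)·-1.065 - (-1)·0.206) / (6) = -0.821;  w ← (1−ω)·0.000 + ω·-0.821 = -1.166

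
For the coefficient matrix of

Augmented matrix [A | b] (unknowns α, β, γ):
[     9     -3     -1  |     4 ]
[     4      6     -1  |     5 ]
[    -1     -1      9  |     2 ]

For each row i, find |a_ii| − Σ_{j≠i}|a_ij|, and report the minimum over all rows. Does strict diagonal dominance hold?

1

row 1: |9| − (3+1) = 5
row 2: |6| − (4+1) = 1
row 3: |9| − (1+1) = 7
minimum over rows = 1 → strictly diagonally dominant (convergence guaranteed)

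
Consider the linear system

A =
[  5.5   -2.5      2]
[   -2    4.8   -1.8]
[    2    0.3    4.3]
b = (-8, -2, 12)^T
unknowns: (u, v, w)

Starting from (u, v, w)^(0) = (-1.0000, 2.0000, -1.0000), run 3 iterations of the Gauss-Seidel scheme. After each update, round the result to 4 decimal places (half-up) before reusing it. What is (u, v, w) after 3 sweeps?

Iteration 1:
  u = (-8 - (-2.5)·2.0000 - (2)·-1.0000) / (5.5) = -0.1818
  v = (-2 - (-2)·-0.1818 - (-1.8)·-1.0000) / (4.8) = -0.8674
  w = (12 - (2)·-0.1818 - (0.3)·-0.8674) / (4.3) = 2.9358
Iteration 2:
  u = (-8 - (-2.5)·-0.8674 - (2)·2.9358) / (5.5) = -2.9164
  v = (-2 - (-2)·-2.9164 - (-1.8)·2.9358) / (4.8) = -0.5309
  w = (12 - (2)·-2.9164 - (0.3)·-0.5309) / (4.3) = 4.1842
Iteration 3:
  u = (-8 - (-2.5)·-0.5309 - (2)·4.1842) / (5.5) = -3.2174
  v = (-2 - (-2)·-3.2174 - (-1.8)·4.1842) / (4.8) = -0.1882
  w = (12 - (2)·-3.2174 - (0.3)·-0.1882) / (4.3) = 4.3003

(-3.2174, -0.1882, 4.3003)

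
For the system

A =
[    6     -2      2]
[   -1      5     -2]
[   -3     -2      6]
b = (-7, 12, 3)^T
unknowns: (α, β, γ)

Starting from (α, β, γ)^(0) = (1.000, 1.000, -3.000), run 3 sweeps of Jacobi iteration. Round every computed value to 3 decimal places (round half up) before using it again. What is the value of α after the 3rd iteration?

Iteration 1:
  α = (-7 - (-2)·1.000 - (2)·-3.000) / (6) = 0.167
  β = (12 - (-1)·1.000 - (-2)·-3.000) / (5) = 1.400
  γ = (3 - (-3)·1.000 - (-2)·1.000) / (6) = 1.333
Iteration 2:
  α = (-7 - (-2)·1.400 - (2)·1.333) / (6) = -1.144
  β = (12 - (-1)·0.167 - (-2)·1.333) / (5) = 2.967
  γ = (3 - (-3)·0.167 - (-2)·1.400) / (6) = 1.050
Iteration 3:
  α = (-7 - (-2)·2.967 - (2)·1.050) / (6) = -0.528
  β = (12 - (-1)·-1.144 - (-2)·1.050) / (5) = 2.591
  γ = (3 - (-3)·-1.144 - (-2)·2.967) / (6) = 0.917

-0.528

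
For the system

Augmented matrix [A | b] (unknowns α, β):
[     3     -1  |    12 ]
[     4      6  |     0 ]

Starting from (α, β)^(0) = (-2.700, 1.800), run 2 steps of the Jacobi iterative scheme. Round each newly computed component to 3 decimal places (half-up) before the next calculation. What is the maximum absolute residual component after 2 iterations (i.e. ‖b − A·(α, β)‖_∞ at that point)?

Iteration 1:
  α = (12 - (-1)·1.800) / (3) = 4.600
  β = (0 - (4)·-2.700) / (6) = 1.800
Iteration 2:
  α = (12 - (-1)·1.800) / (3) = 4.600
  β = (0 - (4)·4.600) / (6) = -3.067
Residual b − A·x = (-4.867, 0.002); ∞-norm = 4.867

4.867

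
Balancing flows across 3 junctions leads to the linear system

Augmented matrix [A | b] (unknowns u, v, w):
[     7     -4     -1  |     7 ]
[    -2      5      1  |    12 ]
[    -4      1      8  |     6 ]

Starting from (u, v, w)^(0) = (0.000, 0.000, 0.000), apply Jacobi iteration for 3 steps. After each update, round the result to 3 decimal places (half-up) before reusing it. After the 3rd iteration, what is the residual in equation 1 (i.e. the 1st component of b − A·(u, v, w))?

2.916

Iteration 1:
  u = (7 - (-4)·0.000 - (-1)·0.000) / (7) = 1.000
  v = (12 - (-2)·0.000 - (1)·0.000) / (5) = 2.400
  w = (6 - (-4)·0.000 - (1)·0.000) / (8) = 0.750
Iteration 2:
  u = (7 - (-4)·2.400 - (-1)·0.750) / (7) = 2.479
  v = (12 - (-2)·1.000 - (1)·0.750) / (5) = 2.650
  w = (6 - (-4)·1.000 - (1)·2.400) / (8) = 0.950
Iteration 3:
  u = (7 - (-4)·2.650 - (-1)·0.950) / (7) = 2.650
  v = (12 - (-2)·2.479 - (1)·0.950) / (5) = 3.202
  w = (6 - (-4)·2.479 - (1)·2.650) / (8) = 1.658
Residual b − A·x = (2.916, -0.368, 0.134)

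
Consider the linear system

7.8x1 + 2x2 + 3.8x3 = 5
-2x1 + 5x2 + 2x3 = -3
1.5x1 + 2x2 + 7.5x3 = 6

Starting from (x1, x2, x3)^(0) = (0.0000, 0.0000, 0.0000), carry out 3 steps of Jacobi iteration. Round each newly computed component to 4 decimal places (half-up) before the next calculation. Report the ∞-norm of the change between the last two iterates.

0.1071

Iteration 1:
  x1 = (5 - (2)·0.0000 - (3.8)·0.0000) / (7.8) = 0.6410
  x2 = (-3 - (-2)·0.0000 - (2)·0.0000) / (5) = -0.6000
  x3 = (6 - (1.5)·0.0000 - (2)·0.0000) / (7.5) = 0.8000
Iteration 2:
  x1 = (5 - (2)·-0.6000 - (3.8)·0.8000) / (7.8) = 0.4051
  x2 = (-3 - (-2)·0.6410 - (2)·0.8000) / (5) = -0.6636
  x3 = (6 - (1.5)·0.6410 - (2)·-0.6000) / (7.5) = 0.8318
Iteration 3:
  x1 = (5 - (2)·-0.6636 - (3.8)·0.8318) / (7.8) = 0.4059
  x2 = (-3 - (-2)·0.4051 - (2)·0.8318) / (5) = -0.7707
  x3 = (6 - (1.5)·0.4051 - (2)·-0.6636) / (7.5) = 0.8959
Change: (0.0008, -0.1071, 0.0641) → max |·| = 0.1071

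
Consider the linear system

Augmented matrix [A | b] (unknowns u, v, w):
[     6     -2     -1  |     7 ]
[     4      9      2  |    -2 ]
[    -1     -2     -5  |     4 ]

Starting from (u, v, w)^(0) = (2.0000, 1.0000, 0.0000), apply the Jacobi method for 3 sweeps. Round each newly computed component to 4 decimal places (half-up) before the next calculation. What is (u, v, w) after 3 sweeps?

Iteration 1:
  u = (7 - (-2)·1.0000 - (-1)·0.0000) / (6) = 1.5000
  v = (-2 - (4)·2.0000 - (2)·0.0000) / (9) = -1.1111
  w = (4 - (-1)·2.0000 - (-2)·1.0000) / (-5) = -1.6000
Iteration 2:
  u = (7 - (-2)·-1.1111 - (-1)·-1.6000) / (6) = 0.5296
  v = (-2 - (4)·1.5000 - (2)·-1.6000) / (9) = -0.5333
  w = (4 - (-1)·1.5000 - (-2)·-1.1111) / (-5) = -0.6556
Iteration 3:
  u = (7 - (-2)·-0.5333 - (-1)·-0.6556) / (6) = 0.8796
  v = (-2 - (4)·0.5296 - (2)·-0.6556) / (9) = -0.3119
  w = (4 - (-1)·0.5296 - (-2)·-0.5333) / (-5) = -0.6926

(0.8796, -0.3119, -0.6926)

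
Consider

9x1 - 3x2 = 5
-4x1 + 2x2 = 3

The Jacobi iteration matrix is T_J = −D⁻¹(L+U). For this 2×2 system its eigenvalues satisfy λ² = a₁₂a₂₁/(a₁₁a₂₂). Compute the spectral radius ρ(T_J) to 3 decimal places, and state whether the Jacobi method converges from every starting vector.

0.816

a₁₂a₂₁/(a₁₁a₂₂) = (-3)·(-4) / ((9)·(2)) = 0.666667
ρ = √|0.666667| = √0.666667 = 0.816
ρ < 1, so Jacobi converges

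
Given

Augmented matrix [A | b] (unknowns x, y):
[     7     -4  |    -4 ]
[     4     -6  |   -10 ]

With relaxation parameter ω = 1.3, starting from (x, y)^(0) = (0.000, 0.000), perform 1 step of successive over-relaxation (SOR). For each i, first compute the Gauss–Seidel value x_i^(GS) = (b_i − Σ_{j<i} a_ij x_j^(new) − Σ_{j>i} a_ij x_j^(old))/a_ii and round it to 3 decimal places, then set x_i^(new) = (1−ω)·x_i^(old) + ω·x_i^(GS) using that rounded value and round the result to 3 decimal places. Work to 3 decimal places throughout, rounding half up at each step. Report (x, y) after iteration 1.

(-0.742, 1.524)

Iteration 1:
  x: GS value = (-4 - (-4)·0.000) / (7) = -0.571;  x ← (1−ω)·0.000 + ω·-0.571 = -0.742
  y: GS value = (-10 - (4)·-0.742) / (-6) = 1.172;  y ← (1−ω)·0.000 + ω·1.172 = 1.524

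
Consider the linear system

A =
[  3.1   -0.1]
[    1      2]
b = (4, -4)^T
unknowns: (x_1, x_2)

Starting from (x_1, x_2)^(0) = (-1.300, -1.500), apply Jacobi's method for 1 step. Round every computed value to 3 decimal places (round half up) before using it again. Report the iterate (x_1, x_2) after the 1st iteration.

Iteration 1:
  x_1 = (4 - (-0.1)·-1.500) / (3.1) = 1.242
  x_2 = (-4 - (1)·-1.300) / (2) = -1.350

(1.242, -1.350)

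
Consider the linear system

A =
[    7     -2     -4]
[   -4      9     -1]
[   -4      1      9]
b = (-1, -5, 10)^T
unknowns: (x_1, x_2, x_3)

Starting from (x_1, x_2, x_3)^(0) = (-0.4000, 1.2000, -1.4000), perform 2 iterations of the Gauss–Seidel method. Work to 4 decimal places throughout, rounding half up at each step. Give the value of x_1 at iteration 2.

Iteration 1:
  x_1 = (-1 - (-2)·1.2000 - (-4)·-1.4000) / (7) = -0.6000
  x_2 = (-5 - (-4)·-0.6000 - (-1)·-1.4000) / (9) = -0.9778
  x_3 = (10 - (-4)·-0.6000 - (1)·-0.9778) / (9) = 0.9531
Iteration 2:
  x_1 = (-1 - (-2)·-0.9778 - (-4)·0.9531) / (7) = 0.1224
  x_2 = (-5 - (-4)·0.1224 - (-1)·0.9531) / (9) = -0.3953
  x_3 = (10 - (-4)·0.1224 - (1)·-0.3953) / (9) = 1.2094

0.1224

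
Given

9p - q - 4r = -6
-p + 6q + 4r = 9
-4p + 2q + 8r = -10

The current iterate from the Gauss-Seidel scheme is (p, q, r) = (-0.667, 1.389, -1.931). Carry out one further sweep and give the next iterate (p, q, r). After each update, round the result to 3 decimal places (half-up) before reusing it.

(-1.371, 2.559, -2.575)

One sweep:
  p = (-6 - (-1)·1.389 - (-4)·-1.931) / (9) = -1.371
  q = (9 - (-1)·-1.371 - (4)·-1.931) / (6) = 2.559
  r = (-10 - (-4)·-1.371 - (2)·2.559) / (8) = -2.575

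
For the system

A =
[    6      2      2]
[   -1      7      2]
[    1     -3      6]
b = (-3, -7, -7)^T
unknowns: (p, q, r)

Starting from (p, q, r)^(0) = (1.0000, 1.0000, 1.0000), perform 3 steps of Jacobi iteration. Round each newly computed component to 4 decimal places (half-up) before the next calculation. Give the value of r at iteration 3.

Iteration 1:
  p = (-3 - (2)·1.0000 - (2)·1.0000) / (6) = -1.1667
  q = (-7 - (-1)·1.0000 - (2)·1.0000) / (7) = -1.1429
  r = (-7 - (1)·1.0000 - (-3)·1.0000) / (6) = -0.8333
Iteration 2:
  p = (-3 - (2)·-1.1429 - (2)·-0.8333) / (6) = 0.1587
  q = (-7 - (-1)·-1.1667 - (2)·-0.8333) / (7) = -0.9286
  r = (-7 - (1)·-1.1667 - (-3)·-1.1429) / (6) = -1.5437
Iteration 3:
  p = (-3 - (2)·-0.9286 - (2)·-1.5437) / (6) = 0.3241
  q = (-7 - (-1)·0.1587 - (2)·-1.5437) / (7) = -0.5363
  r = (-7 - (1)·0.1587 - (-3)·-0.9286) / (6) = -1.6574

-1.6574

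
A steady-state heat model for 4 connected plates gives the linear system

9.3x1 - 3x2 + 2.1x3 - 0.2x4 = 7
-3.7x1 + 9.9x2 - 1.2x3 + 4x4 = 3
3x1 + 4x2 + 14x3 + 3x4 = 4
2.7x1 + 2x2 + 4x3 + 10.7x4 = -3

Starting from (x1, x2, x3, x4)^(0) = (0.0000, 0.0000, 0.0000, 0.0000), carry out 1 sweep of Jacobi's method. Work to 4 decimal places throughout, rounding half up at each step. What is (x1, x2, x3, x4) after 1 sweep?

Iteration 1:
  x1 = (7 - (-3)·0.0000 - (2.1)·0.0000 - (-0.2)·0.0000) / (9.3) = 0.7527
  x2 = (3 - (-3.7)·0.0000 - (-1.2)·0.0000 - (4)·0.0000) / (9.9) = 0.3030
  x3 = (4 - (3)·0.0000 - (4)·0.0000 - (3)·0.0000) / (14) = 0.2857
  x4 = (-3 - (2.7)·0.0000 - (2)·0.0000 - (4)·0.0000) / (10.7) = -0.2804

(0.7527, 0.3030, 0.2857, -0.2804)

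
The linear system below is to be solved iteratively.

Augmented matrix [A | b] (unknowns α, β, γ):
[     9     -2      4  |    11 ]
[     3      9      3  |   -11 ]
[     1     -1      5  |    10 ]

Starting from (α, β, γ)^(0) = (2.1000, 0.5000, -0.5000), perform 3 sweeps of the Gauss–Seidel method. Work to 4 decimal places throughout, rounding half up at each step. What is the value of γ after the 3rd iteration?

1.6170

Iteration 1:
  α = (11 - (-2)·0.5000 - (4)·-0.5000) / (9) = 1.5556
  β = (-11 - (3)·1.5556 - (3)·-0.5000) / (9) = -1.5741
  γ = (10 - (1)·1.5556 - (-1)·-1.5741) / (5) = 1.3741
Iteration 2:
  α = (11 - (-2)·-1.5741 - (4)·1.3741) / (9) = 0.2617
  β = (-11 - (3)·0.2617 - (3)·1.3741) / (9) = -1.7675
  γ = (10 - (1)·0.2617 - (-1)·-1.7675) / (5) = 1.5942
Iteration 3:
  α = (11 - (-2)·-1.7675 - (4)·1.5942) / (9) = 0.1209
  β = (-11 - (3)·0.1209 - (3)·1.5942) / (9) = -1.7939
  γ = (10 - (1)·0.1209 - (-1)·-1.7939) / (5) = 1.6170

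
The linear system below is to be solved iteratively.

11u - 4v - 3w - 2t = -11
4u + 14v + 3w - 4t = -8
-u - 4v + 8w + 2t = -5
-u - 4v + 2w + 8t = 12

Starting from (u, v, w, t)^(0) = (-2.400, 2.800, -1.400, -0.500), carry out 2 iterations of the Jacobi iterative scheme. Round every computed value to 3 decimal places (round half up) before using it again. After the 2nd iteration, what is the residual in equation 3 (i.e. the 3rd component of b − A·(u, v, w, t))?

3.305

Iteration 1:
  u = (-11 - (-4)·2.800 - (-3)·-1.400 - (-2)·-0.500) / (11) = -0.455
  v = (-8 - (4)·-2.400 - (3)·-1.400 - (-4)·-0.500) / (14) = 0.271
  w = (-5 - (-1)·-2.400 - (-4)·2.800 - (2)·-0.500) / (8) = 0.600
  t = (12 - (-1)·-2.400 - (-4)·2.800 - (2)·-1.400) / (8) = 2.950
Iteration 2:
  u = (-11 - (-4)·0.271 - (-3)·0.600 - (-2)·2.950) / (11) = -0.201
  v = (-8 - (4)·-0.455 - (3)·0.600 - (-4)·2.950) / (14) = 0.273
  w = (-5 - (-1)·-0.455 - (-4)·0.271 - (2)·2.950) / (8) = -1.284
  t = (12 - (-1)·-0.455 - (-4)·0.271 - (2)·0.600) / (8) = 1.429
Residual b − A·x = (-8.691, -1.450, 3.305, 4.027)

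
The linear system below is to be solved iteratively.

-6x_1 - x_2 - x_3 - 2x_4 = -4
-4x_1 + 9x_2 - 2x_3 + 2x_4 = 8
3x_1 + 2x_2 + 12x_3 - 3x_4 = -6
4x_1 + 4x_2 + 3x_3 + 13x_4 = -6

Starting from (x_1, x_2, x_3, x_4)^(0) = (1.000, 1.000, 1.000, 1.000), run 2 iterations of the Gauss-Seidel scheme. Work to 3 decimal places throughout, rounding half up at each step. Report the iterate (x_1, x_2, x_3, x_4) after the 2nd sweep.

Iteration 1:
  x_1 = (-4 - (-1)·1.000 - (-1)·1.000 - (-2)·1.000) / (-6) = 0.000
  x_2 = (8 - (-4)·0.000 - (-2)·1.000 - (2)·1.000) / (9) = 0.889
  x_3 = (-6 - (3)·0.000 - (2)·0.889 - (-3)·1.000) / (12) = -0.398
  x_4 = (-6 - (4)·0.000 - (4)·0.889 - (3)·-0.398) / (13) = -0.643
Iteration 2:
  x_1 = (-4 - (-1)·0.889 - (-1)·-0.398 - (-2)·-0.643) / (-6) = 0.799
  x_2 = (8 - (-4)·0.799 - (-2)·-0.398 - (2)·-0.643) / (9) = 1.298
  x_3 = (-6 - (3)·0.799 - (2)·1.298 - (-3)·-0.643) / (12) = -1.077
  x_4 = (-6 - (4)·0.799 - (4)·1.298 - (3)·-1.077) / (13) = -0.858

(0.799, 1.298, -1.077, -0.858)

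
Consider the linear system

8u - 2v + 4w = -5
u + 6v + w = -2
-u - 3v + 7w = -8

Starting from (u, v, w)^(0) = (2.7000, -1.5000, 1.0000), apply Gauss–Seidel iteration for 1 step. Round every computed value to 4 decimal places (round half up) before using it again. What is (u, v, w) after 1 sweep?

(-1.5000, -0.2500, -1.4643)

Iteration 1:
  u = (-5 - (-2)·-1.5000 - (4)·1.0000) / (8) = -1.5000
  v = (-2 - (1)·-1.5000 - (1)·1.0000) / (6) = -0.2500
  w = (-8 - (-1)·-1.5000 - (-3)·-0.2500) / (7) = -1.4643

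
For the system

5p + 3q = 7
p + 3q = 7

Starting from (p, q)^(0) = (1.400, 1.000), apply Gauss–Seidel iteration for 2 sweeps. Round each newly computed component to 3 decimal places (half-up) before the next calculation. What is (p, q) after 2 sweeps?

(0.160, 2.280)

Iteration 1:
  p = (7 - (3)·1.000) / (5) = 0.800
  q = (7 - (1)·0.800) / (3) = 2.067
Iteration 2:
  p = (7 - (3)·2.067) / (5) = 0.160
  q = (7 - (1)·0.160) / (3) = 2.280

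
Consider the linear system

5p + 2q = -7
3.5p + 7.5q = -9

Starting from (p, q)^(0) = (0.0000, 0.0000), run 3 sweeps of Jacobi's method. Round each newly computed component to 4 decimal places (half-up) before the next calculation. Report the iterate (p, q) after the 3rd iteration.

(-1.1813, -0.7707)

Iteration 1:
  p = (-7 - (2)·0.0000) / (5) = -1.4000
  q = (-9 - (3.5)·0.0000) / (7.5) = -1.2000
Iteration 2:
  p = (-7 - (2)·-1.2000) / (5) = -0.9200
  q = (-9 - (3.5)·-1.4000) / (7.5) = -0.5467
Iteration 3:
  p = (-7 - (2)·-0.5467) / (5) = -1.1813
  q = (-9 - (3.5)·-0.9200) / (7.5) = -0.7707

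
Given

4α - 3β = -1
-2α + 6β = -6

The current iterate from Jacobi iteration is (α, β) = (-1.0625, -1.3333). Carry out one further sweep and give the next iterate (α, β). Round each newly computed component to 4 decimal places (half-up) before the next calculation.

One sweep:
  α = (-1 - (-3)·-1.3333) / (4) = -1.2500
  β = (-6 - (-2)·-1.0625) / (6) = -1.3542

(-1.2500, -1.3542)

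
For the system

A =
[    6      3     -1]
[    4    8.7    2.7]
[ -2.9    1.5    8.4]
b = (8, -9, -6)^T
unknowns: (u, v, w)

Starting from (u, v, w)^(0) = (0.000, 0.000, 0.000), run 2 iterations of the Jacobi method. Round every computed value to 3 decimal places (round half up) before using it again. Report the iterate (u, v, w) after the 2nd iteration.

(1.731, -1.426, -0.069)

Iteration 1:
  u = (8 - (3)·0.000 - (-1)·0.000) / (6) = 1.333
  v = (-9 - (4)·0.000 - (2.7)·0.000) / (8.7) = -1.034
  w = (-6 - (-2.9)·0.000 - (1.5)·0.000) / (8.4) = -0.714
Iteration 2:
  u = (8 - (3)·-1.034 - (-1)·-0.714) / (6) = 1.731
  v = (-9 - (4)·1.333 - (2.7)·-0.714) / (8.7) = -1.426
  w = (-6 - (-2.9)·1.333 - (1.5)·-1.034) / (8.4) = -0.069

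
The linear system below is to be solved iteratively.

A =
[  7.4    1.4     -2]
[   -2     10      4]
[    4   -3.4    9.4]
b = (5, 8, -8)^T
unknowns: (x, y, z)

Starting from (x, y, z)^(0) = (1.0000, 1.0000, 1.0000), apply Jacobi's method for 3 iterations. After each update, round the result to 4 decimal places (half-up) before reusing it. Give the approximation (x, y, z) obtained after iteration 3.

Iteration 1:
  x = (5 - (1.4)·1.0000 - (-2)·1.0000) / (7.4) = 0.7568
  y = (8 - (-2)·1.0000 - (4)·1.0000) / (10) = 0.6000
  z = (-8 - (4)·1.0000 - (-3.4)·1.0000) / (9.4) = -0.9149
Iteration 2:
  x = (5 - (1.4)·0.6000 - (-2)·-0.9149) / (7.4) = 0.3149
  y = (8 - (-2)·0.7568 - (4)·-0.9149) / (10) = 1.3173
  z = (-8 - (4)·0.7568 - (-3.4)·0.6000) / (9.4) = -0.9561
Iteration 3:
  x = (5 - (1.4)·1.3173 - (-2)·-0.9561) / (7.4) = 0.1681
  y = (8 - (-2)·0.3149 - (4)·-0.9561) / (10) = 1.2454
  z = (-8 - (4)·0.3149 - (-3.4)·1.3173) / (9.4) = -0.5086

(0.1681, 1.2454, -0.5086)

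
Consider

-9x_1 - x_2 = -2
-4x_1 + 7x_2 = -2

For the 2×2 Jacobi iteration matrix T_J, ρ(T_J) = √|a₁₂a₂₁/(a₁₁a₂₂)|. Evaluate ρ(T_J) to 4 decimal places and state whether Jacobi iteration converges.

0.2520

a₁₂a₂₁/(a₁₁a₂₂) = (-1)·(-4) / ((-9)·(7)) = -0.063492
ρ = √|-0.063492| = √0.063492 = 0.2520
ρ < 1, so Jacobi converges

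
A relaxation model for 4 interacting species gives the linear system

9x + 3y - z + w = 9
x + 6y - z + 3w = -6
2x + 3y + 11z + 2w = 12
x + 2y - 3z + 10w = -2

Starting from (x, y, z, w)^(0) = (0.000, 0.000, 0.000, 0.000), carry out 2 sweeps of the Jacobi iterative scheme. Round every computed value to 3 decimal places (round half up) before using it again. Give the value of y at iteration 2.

-0.885

Iteration 1:
  x = (9 - (3)·0.000 - (-1)·0.000 - (1)·0.000) / (9) = 1.000
  y = (-6 - (1)·0.000 - (-1)·0.000 - (3)·0.000) / (6) = -1.000
  z = (12 - (2)·0.000 - (3)·0.000 - (2)·0.000) / (11) = 1.091
  w = (-2 - (1)·0.000 - (2)·0.000 - (-3)·0.000) / (10) = -0.200
Iteration 2:
  x = (9 - (3)·-1.000 - (-1)·1.091 - (1)·-0.200) / (9) = 1.477
  y = (-6 - (1)·1.000 - (-1)·1.091 - (3)·-0.200) / (6) = -0.885
  z = (12 - (2)·1.000 - (3)·-1.000 - (2)·-0.200) / (11) = 1.218
  w = (-2 - (1)·1.000 - (2)·-1.000 - (-3)·1.091) / (10) = 0.227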